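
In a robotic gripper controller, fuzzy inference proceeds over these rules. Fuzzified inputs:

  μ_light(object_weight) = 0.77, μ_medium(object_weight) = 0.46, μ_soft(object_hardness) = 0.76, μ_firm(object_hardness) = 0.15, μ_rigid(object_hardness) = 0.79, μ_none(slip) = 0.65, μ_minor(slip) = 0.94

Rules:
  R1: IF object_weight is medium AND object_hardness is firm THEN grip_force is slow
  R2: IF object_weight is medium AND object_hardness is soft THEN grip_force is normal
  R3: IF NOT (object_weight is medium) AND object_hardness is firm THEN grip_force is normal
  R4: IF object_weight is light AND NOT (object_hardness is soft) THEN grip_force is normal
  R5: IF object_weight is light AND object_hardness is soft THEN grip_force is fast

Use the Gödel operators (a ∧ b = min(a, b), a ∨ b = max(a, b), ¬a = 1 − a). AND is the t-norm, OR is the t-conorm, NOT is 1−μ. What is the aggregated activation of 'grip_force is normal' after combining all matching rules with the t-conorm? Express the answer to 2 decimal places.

R1: medium=0.46, firm=0.15; AND[min(a, b)] → w = 0.15
R2: medium=0.46, soft=0.76; AND[min(a, b)] → w = 0.46
R3: ¬medium=1−0.46=0.54, firm=0.15; AND[min(a, b)] → w = 0.15
R4: light=0.77, ¬soft=1−0.76=0.24; AND[min(a, b)] → w = 0.24
R5: light=0.77, soft=0.76; AND[min(a, b)] → w = 0.76
Rules with consequent 'normal': {R2, R3, R4} → strengths 0.46, 0.15, 0.24
Aggregate via t-conorm [max(a, b)]: 0.46

0.46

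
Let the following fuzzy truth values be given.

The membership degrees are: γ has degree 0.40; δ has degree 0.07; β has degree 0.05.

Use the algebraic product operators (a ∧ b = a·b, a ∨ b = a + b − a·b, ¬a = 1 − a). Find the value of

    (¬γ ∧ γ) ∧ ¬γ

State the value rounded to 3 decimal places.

¬γ = 1 − 0.4000 = 0.6000
¬γ ∧ γ = a·b on (0.6000, 0.4000) = 0.2400
¬γ = 1 − 0.4000 = 0.6000
(¬γ ∧ γ) ∧ ¬γ = a·b on (0.2400, 0.6000) = 0.1440

0.144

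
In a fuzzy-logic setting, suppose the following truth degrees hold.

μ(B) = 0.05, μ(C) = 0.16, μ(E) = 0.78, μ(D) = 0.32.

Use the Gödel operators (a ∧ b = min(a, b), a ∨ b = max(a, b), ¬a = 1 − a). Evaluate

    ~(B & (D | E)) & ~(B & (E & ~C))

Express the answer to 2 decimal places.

D | E = max(a, b) on (0.32, 0.78) = 0.78
B & (D | E) = min(a, b) on (0.05, 0.78) = 0.05
~(B & (D | E)) = 1 − 0.05 = 0.95
~C = 1 − 0.16 = 0.84
E & ~C = min(a, b) on (0.78, 0.84) = 0.78
B & (E & ~C) = min(a, b) on (0.05, 0.78) = 0.05
~(B & (E & ~C)) = 1 − 0.05 = 0.95
~(B & (D | E)) & ~(B & (E & ~C)) = min(a, b) on (0.95, 0.95) = 0.95

0.95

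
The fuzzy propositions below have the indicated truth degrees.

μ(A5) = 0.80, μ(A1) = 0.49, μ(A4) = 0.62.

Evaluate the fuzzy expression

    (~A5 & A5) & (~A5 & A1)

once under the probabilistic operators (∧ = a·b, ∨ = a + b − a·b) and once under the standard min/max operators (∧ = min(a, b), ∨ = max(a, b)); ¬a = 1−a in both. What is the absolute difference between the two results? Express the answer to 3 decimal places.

Under probabilistic:
  ~A5 = 1 − 0.8000 = 0.2000
  ~A5 & A5 = a·b on (0.2000, 0.8000) = 0.1600
  ~A5 = 1 − 0.8000 = 0.2000
  ~A5 & A1 = a·b on (0.2000, 0.4900) = 0.0980
  (~A5 & A5) & (~A5 & A1) = a·b on (0.1600, 0.0980) = 0.0157
  → value = 0.0157
Under standard min/max:
  ~A5 = 1 − 0.80 = 0.20
  ~A5 & A5 = min(a, b) on (0.20, 0.80) = 0.20
  ~A5 = 1 − 0.80 = 0.20
  ~A5 & A1 = min(a, b) on (0.20, 0.49) = 0.20
  (~A5 & A5) & (~A5 & A1) = min(a, b) on (0.20, 0.20) = 0.20
  → value = 0.2000
|0.0157 − 0.2000| = 0.184

0.184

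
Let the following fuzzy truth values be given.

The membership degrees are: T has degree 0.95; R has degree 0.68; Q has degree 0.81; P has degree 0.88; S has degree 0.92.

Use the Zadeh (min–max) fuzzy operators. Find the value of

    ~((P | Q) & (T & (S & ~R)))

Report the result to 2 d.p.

0.68

P | Q = max(a, b) on (0.88, 0.81) = 0.88
~R = 1 − 0.68 = 0.32
S & ~R = min(a, b) on (0.92, 0.32) = 0.32
T & (S & ~R) = min(a, b) on (0.95, 0.32) = 0.32
(P | Q) & (T & (S & ~R)) = min(a, b) on (0.88, 0.32) = 0.32
~((P | Q) & (T & (S & ~R))) = 1 − 0.32 = 0.68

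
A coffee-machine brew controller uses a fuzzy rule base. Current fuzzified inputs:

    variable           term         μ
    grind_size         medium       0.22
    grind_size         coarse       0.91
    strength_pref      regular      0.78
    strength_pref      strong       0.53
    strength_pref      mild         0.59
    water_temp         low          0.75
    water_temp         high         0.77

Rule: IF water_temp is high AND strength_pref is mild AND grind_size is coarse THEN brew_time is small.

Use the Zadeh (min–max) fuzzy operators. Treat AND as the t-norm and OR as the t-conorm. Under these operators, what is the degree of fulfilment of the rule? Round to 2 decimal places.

firing strength: high=0.77, mild=0.59, coarse=0.91; AND[min(a, b)] → w = 0.59

0.59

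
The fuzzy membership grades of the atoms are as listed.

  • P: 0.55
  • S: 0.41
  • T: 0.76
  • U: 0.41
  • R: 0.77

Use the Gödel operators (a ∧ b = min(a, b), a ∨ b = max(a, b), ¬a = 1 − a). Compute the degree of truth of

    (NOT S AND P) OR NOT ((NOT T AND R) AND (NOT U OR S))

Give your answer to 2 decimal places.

0.76

NOT S = 1 − 0.41 = 0.59
NOT S AND P = min(a, b) on (0.59, 0.55) = 0.55
NOT T = 1 − 0.76 = 0.24
NOT T AND R = min(a, b) on (0.24, 0.77) = 0.24
NOT U = 1 − 0.41 = 0.59
NOT U OR S = max(a, b) on (0.59, 0.41) = 0.59
(NOT T AND R) AND (NOT U OR S) = min(a, b) on (0.24, 0.59) = 0.24
NOT ((NOT T AND R) AND (NOT U OR S)) = 1 − 0.24 = 0.76
(NOT S AND P) OR NOT ((NOT T AND R) AND (NOT U OR S)) = max(a, b) on (0.55, 0.76) = 0.76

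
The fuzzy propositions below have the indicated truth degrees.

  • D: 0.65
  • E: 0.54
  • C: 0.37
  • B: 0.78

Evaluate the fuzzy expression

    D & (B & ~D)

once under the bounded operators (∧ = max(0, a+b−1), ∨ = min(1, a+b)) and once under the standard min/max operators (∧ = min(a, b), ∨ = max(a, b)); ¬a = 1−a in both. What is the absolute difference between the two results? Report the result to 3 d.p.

0.350

Under bounded:
  ~D = 1 − 0.65 = 0.35
  B & ~D = max(0, a+b−1) on (0.78, 0.35) = 0.13
  D & (B & ~D) = max(0, a+b−1) on (0.65, 0.13) = 0.00
  → value = 0.0000
Under standard min/max:
  ~D = 1 − 0.65 = 0.35
  B & ~D = min(a, b) on (0.78, 0.35) = 0.35
  D & (B & ~D) = min(a, b) on (0.65, 0.35) = 0.35
  → value = 0.3500
|0.0000 − 0.3500| = 0.350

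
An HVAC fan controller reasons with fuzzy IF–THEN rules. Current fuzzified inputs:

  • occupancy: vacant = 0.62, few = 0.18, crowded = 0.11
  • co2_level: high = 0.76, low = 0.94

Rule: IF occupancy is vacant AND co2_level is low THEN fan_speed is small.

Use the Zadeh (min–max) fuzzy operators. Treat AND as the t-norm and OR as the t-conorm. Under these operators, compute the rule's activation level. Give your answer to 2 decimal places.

0.62

firing strength: vacant=0.62, low=0.94; AND[min(a, b)] → w = 0.62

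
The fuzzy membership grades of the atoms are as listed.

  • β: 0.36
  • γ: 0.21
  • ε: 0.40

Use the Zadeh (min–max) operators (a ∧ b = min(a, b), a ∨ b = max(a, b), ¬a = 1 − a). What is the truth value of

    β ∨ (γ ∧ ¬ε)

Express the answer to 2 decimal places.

¬ε = 1 − 0.40 = 0.60
γ ∧ ¬ε = min(a, b) on (0.21, 0.60) = 0.21
β ∨ (γ ∧ ¬ε) = max(a, b) on (0.36, 0.21) = 0.36

0.36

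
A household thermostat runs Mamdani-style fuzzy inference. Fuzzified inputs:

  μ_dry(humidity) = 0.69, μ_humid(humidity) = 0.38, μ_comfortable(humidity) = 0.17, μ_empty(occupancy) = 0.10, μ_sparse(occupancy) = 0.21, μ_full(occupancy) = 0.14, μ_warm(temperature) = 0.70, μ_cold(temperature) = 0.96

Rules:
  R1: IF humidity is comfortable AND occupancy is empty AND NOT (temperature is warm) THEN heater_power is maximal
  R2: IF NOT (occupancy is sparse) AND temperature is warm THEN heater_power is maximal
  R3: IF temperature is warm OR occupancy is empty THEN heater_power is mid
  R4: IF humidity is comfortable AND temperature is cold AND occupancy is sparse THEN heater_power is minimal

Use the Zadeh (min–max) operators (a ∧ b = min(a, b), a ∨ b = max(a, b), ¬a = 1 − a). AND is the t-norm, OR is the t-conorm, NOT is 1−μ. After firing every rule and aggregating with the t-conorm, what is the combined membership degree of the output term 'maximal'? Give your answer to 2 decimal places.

0.70

R1: comfortable=0.17, empty=0.10, ¬warm=1−0.70=0.30; AND[min(a, b)] → w = 0.10
R2: ¬sparse=1−0.21=0.79, warm=0.70; AND[min(a, b)] → w = 0.70
R3: warm=0.70, empty=0.10; OR[max(a, b)] → w = 0.70
R4: comfortable=0.17, cold=0.96, sparse=0.21; AND[min(a, b)] → w = 0.17
Rules with consequent 'maximal': {R1, R2} → strengths 0.10, 0.70
Aggregate via t-conorm [max(a, b)]: 0.70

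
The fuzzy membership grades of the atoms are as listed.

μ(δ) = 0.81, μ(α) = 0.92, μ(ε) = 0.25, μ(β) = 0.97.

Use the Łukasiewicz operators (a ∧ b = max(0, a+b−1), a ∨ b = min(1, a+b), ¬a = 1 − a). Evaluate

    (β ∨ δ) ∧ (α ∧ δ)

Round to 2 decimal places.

0.73

β ∨ δ = min(1, a+b) on (0.97, 0.81) = 1.00
α ∧ δ = max(0, a+b−1) on (0.92, 0.81) = 0.73
(β ∨ δ) ∧ (α ∧ δ) = max(0, a+b−1) on (1.00, 0.73) = 0.73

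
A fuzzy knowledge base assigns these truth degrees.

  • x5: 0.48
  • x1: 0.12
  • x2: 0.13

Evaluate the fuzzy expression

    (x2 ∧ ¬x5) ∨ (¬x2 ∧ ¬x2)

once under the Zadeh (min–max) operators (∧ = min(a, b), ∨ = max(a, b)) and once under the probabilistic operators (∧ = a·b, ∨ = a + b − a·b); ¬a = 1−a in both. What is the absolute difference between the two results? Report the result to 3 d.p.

Under Zadeh (min–max):
  ¬x5 = 1 − 0.48 = 0.52
  x2 ∧ ¬x5 = min(a, b) on (0.13, 0.52) = 0.13
  ¬x2 = 1 − 0.13 = 0.87
  ¬x2 = 1 − 0.13 = 0.87
  ¬x2 ∧ ¬x2 = min(a, b) on (0.87, 0.87) = 0.87
  (x2 ∧ ¬x5) ∨ (¬x2 ∧ ¬x2) = max(a, b) on (0.13, 0.87) = 0.87
  → value = 0.8700
Under probabilistic:
  ¬x5 = 1 − 0.4800 = 0.5200
  x2 ∧ ¬x5 = a·b on (0.1300, 0.5200) = 0.0676
  ¬x2 = 1 − 0.1300 = 0.8700
  ¬x2 = 1 − 0.1300 = 0.8700
  ¬x2 ∧ ¬x2 = a·b on (0.8700, 0.8700) = 0.7569
  (x2 ∧ ¬x5) ∨ (¬x2 ∧ ¬x2) = a + b − a·b on (0.0676, 0.7569) = 0.7733
  → value = 0.7733
|0.8700 − 0.7733| = 0.097

0.097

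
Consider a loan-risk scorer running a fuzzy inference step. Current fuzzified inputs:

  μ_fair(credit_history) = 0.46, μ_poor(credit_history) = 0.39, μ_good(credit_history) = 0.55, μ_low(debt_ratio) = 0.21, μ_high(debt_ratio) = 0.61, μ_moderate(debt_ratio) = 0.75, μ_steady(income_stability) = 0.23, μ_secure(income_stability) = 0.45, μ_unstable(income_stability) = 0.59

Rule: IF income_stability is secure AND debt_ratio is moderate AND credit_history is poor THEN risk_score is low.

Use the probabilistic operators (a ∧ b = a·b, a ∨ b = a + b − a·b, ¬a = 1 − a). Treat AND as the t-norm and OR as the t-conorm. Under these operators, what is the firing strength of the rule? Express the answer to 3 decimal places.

firing strength: secure=0.45, moderate=0.75, poor=0.39; AND[a·b] → w = 0.1316

0.132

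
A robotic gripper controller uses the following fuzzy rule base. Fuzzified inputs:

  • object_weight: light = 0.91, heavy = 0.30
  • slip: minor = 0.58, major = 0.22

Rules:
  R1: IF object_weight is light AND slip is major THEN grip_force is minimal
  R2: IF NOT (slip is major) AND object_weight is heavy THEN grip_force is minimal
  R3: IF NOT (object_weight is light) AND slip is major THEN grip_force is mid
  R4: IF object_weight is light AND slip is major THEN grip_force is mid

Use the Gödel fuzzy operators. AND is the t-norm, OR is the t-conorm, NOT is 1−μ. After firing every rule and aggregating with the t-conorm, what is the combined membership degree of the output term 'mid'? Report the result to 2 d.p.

R1: light=0.91, major=0.22; AND[min(a, b)] → w = 0.22
R2: ¬major=1−0.22=0.78, heavy=0.30; AND[min(a, b)] → w = 0.30
R3: ¬light=1−0.91=0.09, major=0.22; AND[min(a, b)] → w = 0.09
R4: light=0.91, major=0.22; AND[min(a, b)] → w = 0.22
Rules with consequent 'mid': {R3, R4} → strengths 0.09, 0.22
Aggregate via t-conorm [max(a, b)]: 0.22

0.22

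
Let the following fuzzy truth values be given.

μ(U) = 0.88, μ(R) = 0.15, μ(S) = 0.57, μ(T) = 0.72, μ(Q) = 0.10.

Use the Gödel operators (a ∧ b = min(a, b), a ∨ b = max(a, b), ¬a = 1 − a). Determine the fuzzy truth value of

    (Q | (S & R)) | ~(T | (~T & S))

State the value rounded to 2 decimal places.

0.28

S & R = min(a, b) on (0.57, 0.15) = 0.15
Q | (S & R) = max(a, b) on (0.10, 0.15) = 0.15
~T = 1 − 0.72 = 0.28
~T & S = min(a, b) on (0.28, 0.57) = 0.28
T | (~T & S) = max(a, b) on (0.72, 0.28) = 0.72
~(T | (~T & S)) = 1 − 0.72 = 0.28
(Q | (S & R)) | ~(T | (~T & S)) = max(a, b) on (0.15, 0.28) = 0.28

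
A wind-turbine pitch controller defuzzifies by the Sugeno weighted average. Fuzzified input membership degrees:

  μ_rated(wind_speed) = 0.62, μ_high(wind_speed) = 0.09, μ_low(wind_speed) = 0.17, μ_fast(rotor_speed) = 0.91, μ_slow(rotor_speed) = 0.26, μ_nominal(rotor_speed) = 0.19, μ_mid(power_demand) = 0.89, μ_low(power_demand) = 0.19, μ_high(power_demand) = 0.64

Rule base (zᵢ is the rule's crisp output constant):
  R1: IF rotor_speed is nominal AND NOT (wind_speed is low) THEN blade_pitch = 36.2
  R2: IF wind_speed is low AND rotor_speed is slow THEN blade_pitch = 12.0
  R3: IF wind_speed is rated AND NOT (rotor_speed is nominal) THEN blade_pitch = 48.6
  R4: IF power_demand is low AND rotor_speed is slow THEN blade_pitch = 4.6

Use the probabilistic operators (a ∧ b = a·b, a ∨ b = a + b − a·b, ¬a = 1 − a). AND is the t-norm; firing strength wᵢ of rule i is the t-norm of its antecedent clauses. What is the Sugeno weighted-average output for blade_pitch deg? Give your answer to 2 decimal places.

40.97

R1 (z=36.2): nominal=0.19, ¬low=1−0.17=0.83; AND[a·b] → w = 0.1577
R2 (z=12.0): low=0.17, slow=0.26; AND[a·b] → w = 0.0442
R3 (z=48.6): rated=0.62, ¬nominal=1−0.19=0.81; AND[a·b] → w = 0.5022
R4 (z=4.6): low=0.19, slow=0.26; AND[a·b] → w = 0.0494
Weighted average = (0.1577·36.2 + 0.0442·12.0 + 0.5022·48.6 + 0.0494·4.6) / (0.1577 + 0.0442 + 0.5022 + 0.0494)
  = 30.8733 / 0.7535 = 40.97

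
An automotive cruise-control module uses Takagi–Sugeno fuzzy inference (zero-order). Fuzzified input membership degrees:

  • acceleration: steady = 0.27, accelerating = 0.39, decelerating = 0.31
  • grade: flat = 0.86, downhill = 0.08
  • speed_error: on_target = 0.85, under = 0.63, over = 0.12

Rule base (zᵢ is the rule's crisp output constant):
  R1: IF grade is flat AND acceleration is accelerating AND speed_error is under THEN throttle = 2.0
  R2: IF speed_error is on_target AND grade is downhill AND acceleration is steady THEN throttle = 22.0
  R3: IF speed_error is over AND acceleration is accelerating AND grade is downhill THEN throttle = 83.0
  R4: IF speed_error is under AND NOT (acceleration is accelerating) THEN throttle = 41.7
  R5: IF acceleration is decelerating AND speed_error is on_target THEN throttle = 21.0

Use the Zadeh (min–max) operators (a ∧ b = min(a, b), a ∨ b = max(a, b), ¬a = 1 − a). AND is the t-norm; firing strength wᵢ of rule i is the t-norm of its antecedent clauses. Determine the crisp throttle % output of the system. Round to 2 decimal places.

R1 (z=2.0): flat=0.86, accelerating=0.39, under=0.63; AND[min(a, b)] → w = 0.39
R2 (z=22.0): on_target=0.85, downhill=0.08, steady=0.27; AND[min(a, b)] → w = 0.08
R3 (z=83.0): over=0.12, accelerating=0.39, downhill=0.08; AND[min(a, b)] → w = 0.08
R4 (z=41.7): under=0.63, ¬accelerating=1−0.39=0.61; AND[min(a, b)] → w = 0.61
R5 (z=21.0): decelerating=0.31, on_target=0.85; AND[min(a, b)] → w = 0.31
Weighted average = (0.39·2.0 + 0.08·22.0 + 0.08·83.0 + 0.61·41.7 + 0.31·21.0) / (0.39 + 0.08 + 0.08 + 0.61 + 0.31)
  = 41.1270 / 1.4700 = 27.98

27.98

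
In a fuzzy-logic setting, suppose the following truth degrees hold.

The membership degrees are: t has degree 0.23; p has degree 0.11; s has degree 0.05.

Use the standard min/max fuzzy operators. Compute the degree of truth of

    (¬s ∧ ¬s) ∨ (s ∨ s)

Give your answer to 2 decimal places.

0.95

¬s = 1 − 0.05 = 0.95
¬s = 1 − 0.05 = 0.95
¬s ∧ ¬s = min(a, b) on (0.95, 0.95) = 0.95
s ∨ s = max(a, b) on (0.05, 0.05) = 0.05
(¬s ∧ ¬s) ∨ (s ∨ s) = max(a, b) on (0.95, 0.05) = 0.95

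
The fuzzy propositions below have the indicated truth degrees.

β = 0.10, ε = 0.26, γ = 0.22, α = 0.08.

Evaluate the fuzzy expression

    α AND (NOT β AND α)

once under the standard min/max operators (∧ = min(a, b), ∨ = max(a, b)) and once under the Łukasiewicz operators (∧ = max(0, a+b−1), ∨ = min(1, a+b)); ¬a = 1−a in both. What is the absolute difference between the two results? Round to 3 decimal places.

Under standard min/max:
  NOT β = 1 − 0.10 = 0.90
  NOT β AND α = min(a, b) on (0.90, 0.08) = 0.08
  α AND (NOT β AND α) = min(a, b) on (0.08, 0.08) = 0.08
  → value = 0.0800
Under Łukasiewicz:
  NOT β = 1 − 0.10 = 0.90
  NOT β AND α = max(0, a+b−1) on (0.90, 0.08) = 0.00
  α AND (NOT β AND α) = max(0, a+b−1) on (0.08, 0.00) = 0.00
  → value = 0.0000
|0.0800 − 0.0000| = 0.080

0.080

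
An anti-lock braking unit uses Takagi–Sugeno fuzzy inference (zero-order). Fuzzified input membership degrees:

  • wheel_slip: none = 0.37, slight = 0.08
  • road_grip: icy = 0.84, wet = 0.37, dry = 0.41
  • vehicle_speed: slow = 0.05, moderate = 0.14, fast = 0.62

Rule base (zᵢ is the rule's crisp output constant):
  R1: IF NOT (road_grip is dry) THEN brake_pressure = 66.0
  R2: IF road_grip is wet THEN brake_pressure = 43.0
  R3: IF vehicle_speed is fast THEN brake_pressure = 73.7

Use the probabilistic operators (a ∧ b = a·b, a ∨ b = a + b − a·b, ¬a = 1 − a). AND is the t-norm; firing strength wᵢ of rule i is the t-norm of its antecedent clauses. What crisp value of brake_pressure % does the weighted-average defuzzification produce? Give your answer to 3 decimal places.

R1 (z=66.0): ¬dry=1−0.41=0.59 → w = 0.5900
R2 (z=43.0): wet=0.37 → w = 0.3700
R3 (z=73.7): fast=0.62 → w = 0.6200
Weighted average = (0.5900·66.0 + 0.3700·43.0 + 0.6200·73.7) / (0.5900 + 0.3700 + 0.6200)
  = 100.5440 / 1.5800 = 63.635

63.635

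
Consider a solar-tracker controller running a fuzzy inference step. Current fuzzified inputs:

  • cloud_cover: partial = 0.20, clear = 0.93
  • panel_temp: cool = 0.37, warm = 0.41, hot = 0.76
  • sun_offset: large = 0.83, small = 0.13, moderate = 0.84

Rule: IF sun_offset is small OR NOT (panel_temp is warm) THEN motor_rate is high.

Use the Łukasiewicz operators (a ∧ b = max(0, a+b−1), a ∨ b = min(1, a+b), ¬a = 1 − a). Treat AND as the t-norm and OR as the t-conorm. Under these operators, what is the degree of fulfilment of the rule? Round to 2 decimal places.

0.72

firing strength: small=0.13, ¬warm=1−0.41=0.59; OR[min(1, a+b)] → w = 0.72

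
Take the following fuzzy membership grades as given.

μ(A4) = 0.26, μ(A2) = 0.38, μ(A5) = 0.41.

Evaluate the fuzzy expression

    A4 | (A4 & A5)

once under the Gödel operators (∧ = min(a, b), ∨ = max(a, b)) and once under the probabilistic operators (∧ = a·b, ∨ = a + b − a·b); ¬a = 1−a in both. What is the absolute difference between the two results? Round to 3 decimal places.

Under Gödel:
  A4 & A5 = min(a, b) on (0.26, 0.41) = 0.26
  A4 | (A4 & A5) = max(a, b) on (0.26, 0.26) = 0.26
  → value = 0.2600
Under probabilistic:
  A4 & A5 = a·b on (0.2600, 0.4100) = 0.1066
  A4 | (A4 & A5) = a + b − a·b on (0.2600, 0.1066) = 0.3389
  → value = 0.3389
|0.2600 − 0.3389| = 0.079

0.079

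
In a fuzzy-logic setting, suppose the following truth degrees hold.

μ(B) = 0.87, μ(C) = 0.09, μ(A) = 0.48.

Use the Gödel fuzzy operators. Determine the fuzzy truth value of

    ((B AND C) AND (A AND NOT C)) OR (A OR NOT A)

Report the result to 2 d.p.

0.52

B AND C = min(a, b) on (0.87, 0.09) = 0.09
NOT C = 1 − 0.09 = 0.91
A AND NOT C = min(a, b) on (0.48, 0.91) = 0.48
(B AND C) AND (A AND NOT C) = min(a, b) on (0.09, 0.48) = 0.09
NOT A = 1 − 0.48 = 0.52
A OR NOT A = max(a, b) on (0.48, 0.52) = 0.52
((B AND C) AND (A AND NOT C)) OR (A OR NOT A) = max(a, b) on (0.09, 0.52) = 0.52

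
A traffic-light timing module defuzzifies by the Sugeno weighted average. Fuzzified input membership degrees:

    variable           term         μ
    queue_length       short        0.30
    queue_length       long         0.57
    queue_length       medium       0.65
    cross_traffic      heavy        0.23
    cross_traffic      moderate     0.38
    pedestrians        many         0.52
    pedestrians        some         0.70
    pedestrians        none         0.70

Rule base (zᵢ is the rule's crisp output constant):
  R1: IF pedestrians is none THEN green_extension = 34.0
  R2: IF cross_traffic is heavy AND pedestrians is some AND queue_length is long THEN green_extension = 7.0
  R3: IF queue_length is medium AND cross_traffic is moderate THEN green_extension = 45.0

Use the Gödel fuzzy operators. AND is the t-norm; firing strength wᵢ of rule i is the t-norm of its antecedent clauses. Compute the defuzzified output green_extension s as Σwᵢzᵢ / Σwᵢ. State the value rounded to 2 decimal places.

R1 (z=34.0): none=0.70 → w = 0.70
R2 (z=7.0): heavy=0.23, some=0.70, long=0.57; AND[min(a, b)] → w = 0.23
R3 (z=45.0): medium=0.65, moderate=0.38; AND[min(a, b)] → w = 0.38
Weighted average = (0.70·34.0 + 0.23·7.0 + 0.38·45.0) / (0.70 + 0.23 + 0.38)
  = 42.5100 / 1.3100 = 32.45

32.45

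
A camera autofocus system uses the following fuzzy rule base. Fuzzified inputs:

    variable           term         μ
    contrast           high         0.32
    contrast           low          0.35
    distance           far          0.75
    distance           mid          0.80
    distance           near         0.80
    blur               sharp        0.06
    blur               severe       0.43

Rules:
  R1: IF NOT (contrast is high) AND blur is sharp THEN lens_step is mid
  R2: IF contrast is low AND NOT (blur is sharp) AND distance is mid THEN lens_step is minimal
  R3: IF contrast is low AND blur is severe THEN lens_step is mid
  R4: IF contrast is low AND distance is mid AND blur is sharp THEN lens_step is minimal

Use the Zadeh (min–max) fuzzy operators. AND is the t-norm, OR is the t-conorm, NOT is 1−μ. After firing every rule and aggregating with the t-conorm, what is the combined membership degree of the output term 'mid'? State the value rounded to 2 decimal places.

R1: ¬high=1−0.32=0.68, sharp=0.06; AND[min(a, b)] → w = 0.06
R2: low=0.35, ¬sharp=1−0.06=0.94, mid=0.80; AND[min(a, b)] → w = 0.35
R3: low=0.35, severe=0.43; AND[min(a, b)] → w = 0.35
R4: low=0.35, mid=0.80, sharp=0.06; AND[min(a, b)] → w = 0.06
Rules with consequent 'mid': {R1, R3} → strengths 0.06, 0.35
Aggregate via t-conorm [max(a, b)]: 0.35

0.35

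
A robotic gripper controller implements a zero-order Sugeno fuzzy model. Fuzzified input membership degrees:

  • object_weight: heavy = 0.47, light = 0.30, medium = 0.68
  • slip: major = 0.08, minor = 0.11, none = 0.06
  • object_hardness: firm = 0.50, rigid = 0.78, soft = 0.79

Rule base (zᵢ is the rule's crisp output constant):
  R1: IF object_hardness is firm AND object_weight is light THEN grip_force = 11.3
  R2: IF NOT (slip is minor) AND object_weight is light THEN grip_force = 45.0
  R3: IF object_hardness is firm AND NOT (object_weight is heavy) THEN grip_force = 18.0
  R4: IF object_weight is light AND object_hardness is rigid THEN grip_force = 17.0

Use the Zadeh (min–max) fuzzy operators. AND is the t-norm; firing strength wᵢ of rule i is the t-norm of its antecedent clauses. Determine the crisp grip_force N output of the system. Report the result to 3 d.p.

R1 (z=11.3): firm=0.50, light=0.30; AND[min(a, b)] → w = 0.30
R2 (z=45.0): ¬minor=1−0.11=0.89, light=0.30; AND[min(a, b)] → w = 0.30
R3 (z=18.0): firm=0.50, ¬heavy=1−0.47=0.53; AND[min(a, b)] → w = 0.50
R4 (z=17.0): light=0.30, rigid=0.78; AND[min(a, b)] → w = 0.30
Weighted average = (0.30·11.3 + 0.30·45.0 + 0.50·18.0 + 0.30·17.0) / (0.30 + 0.30 + 0.50 + 0.30)
  = 30.9900 / 1.4000 = 22.136

22.136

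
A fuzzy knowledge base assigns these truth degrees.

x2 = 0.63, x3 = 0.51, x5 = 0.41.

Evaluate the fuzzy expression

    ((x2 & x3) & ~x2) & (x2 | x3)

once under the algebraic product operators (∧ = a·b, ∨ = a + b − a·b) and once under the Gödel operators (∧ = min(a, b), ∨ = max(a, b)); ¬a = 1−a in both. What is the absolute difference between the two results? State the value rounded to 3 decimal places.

0.273

Under algebraic product:
  x2 & x3 = a·b on (0.6300, 0.5100) = 0.3213
  ~x2 = 1 − 0.6300 = 0.3700
  (x2 & x3) & ~x2 = a·b on (0.3213, 0.3700) = 0.1189
  x2 | x3 = a + b − a·b on (0.6300, 0.5100) = 0.8187
  ((x2 & x3) & ~x2) & (x2 | x3) = a·b on (0.1189, 0.8187) = 0.0973
  → value = 0.0973
Under Gödel:
  x2 & x3 = min(a, b) on (0.63, 0.51) = 0.51
  ~x2 = 1 − 0.63 = 0.37
  (x2 & x3) & ~x2 = min(a, b) on (0.51, 0.37) = 0.37
  x2 | x3 = max(a, b) on (0.63, 0.51) = 0.63
  ((x2 & x3) & ~x2) & (x2 | x3) = min(a, b) on (0.37, 0.63) = 0.37
  → value = 0.3700
|0.0973 − 0.3700| = 0.273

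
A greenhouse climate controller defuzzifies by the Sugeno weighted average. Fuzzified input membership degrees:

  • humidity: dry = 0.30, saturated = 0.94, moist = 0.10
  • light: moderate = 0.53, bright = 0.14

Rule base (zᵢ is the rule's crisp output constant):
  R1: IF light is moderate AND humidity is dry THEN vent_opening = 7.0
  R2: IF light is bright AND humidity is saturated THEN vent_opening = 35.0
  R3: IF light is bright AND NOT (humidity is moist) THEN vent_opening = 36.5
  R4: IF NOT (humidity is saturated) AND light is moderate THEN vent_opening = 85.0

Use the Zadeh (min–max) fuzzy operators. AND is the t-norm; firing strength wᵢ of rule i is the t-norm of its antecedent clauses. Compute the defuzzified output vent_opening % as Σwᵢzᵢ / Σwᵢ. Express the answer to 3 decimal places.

R1 (z=7.0): moderate=0.53, dry=0.30; AND[min(a, b)] → w = 0.30
R2 (z=35.0): bright=0.14, saturated=0.94; AND[min(a, b)] → w = 0.14
R3 (z=36.5): bright=0.14, ¬moist=1−0.10=0.90; AND[min(a, b)] → w = 0.14
R4 (z=85.0): ¬saturated=1−0.94=0.06, moderate=0.53; AND[min(a, b)] → w = 0.06
Weighted average = (0.30·7.0 + 0.14·35.0 + 0.14·36.5 + 0.06·85.0) / (0.30 + 0.14 + 0.14 + 0.06)
  = 17.2100 / 0.6400 = 26.891

26.891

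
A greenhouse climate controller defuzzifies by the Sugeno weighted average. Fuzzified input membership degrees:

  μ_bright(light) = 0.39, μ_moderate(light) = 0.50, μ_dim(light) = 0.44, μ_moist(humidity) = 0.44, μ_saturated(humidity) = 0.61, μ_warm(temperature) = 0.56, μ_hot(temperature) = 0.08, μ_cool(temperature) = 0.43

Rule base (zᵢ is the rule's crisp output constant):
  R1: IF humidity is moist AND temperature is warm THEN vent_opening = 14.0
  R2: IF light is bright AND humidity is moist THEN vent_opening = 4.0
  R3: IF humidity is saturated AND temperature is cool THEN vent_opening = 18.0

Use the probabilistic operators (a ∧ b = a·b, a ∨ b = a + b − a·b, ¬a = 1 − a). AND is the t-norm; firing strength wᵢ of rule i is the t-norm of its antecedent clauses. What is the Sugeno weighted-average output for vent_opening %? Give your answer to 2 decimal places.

13.02

R1 (z=14.0): moist=0.44, warm=0.56; AND[a·b] → w = 0.2464
R2 (z=4.0): bright=0.39, moist=0.44; AND[a·b] → w = 0.1716
R3 (z=18.0): saturated=0.61, cool=0.43; AND[a·b] → w = 0.2623
Weighted average = (0.2464·14.0 + 0.1716·4.0 + 0.2623·18.0) / (0.2464 + 0.1716 + 0.2623)
  = 8.8574 / 0.6803 = 13.02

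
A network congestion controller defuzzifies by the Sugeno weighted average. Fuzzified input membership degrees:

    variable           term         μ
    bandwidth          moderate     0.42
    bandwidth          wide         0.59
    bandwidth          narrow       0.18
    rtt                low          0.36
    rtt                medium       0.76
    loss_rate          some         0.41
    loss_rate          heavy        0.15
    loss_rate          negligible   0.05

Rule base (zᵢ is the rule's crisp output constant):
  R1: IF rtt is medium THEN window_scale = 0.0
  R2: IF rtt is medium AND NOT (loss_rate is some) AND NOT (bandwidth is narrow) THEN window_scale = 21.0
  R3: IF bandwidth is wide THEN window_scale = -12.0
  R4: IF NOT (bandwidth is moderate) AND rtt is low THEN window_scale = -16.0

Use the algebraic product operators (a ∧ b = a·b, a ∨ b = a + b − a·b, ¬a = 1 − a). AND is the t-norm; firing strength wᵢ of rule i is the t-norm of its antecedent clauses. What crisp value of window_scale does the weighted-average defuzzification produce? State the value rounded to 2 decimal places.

R1 (z=0.0): medium=0.76 → w = 0.7600
R2 (z=21.0): medium=0.76, ¬some=1−0.41=0.59, ¬narrow=1−0.18=0.82; AND[a·b] → w = 0.3677
R3 (z=-12.0): wide=0.59 → w = 0.5900
R4 (z=-16.0): ¬moderate=1−0.42=0.58, low=0.36; AND[a·b] → w = 0.2088
Weighted average = (0.7600·0.0 + 0.3677·21.0 + 0.5900·-12.0 + 0.2088·-16.0) / (0.7600 + 0.3677 + 0.5900 + 0.2088)
  = -2.6994 / 1.9265 = -1.40

-1.40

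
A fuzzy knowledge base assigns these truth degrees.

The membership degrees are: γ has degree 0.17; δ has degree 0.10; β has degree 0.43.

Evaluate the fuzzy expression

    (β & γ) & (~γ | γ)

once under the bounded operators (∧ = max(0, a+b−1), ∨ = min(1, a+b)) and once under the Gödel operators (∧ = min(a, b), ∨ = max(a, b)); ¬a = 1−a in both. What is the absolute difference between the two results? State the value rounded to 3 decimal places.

Under bounded:
  β & γ = max(0, a+b−1) on (0.43, 0.17) = 0.00
  ~γ = 1 − 0.17 = 0.83
  ~γ | γ = min(1, a+b) on (0.83, 0.17) = 1.00
  (β & γ) & (~γ | γ) = max(0, a+b−1) on (0.00, 1.00) = 0.00
  → value = 0.0000
Under Gödel:
  β & γ = min(a, b) on (0.43, 0.17) = 0.17
  ~γ = 1 − 0.17 = 0.83
  ~γ | γ = max(a, b) on (0.83, 0.17) = 0.83
  (β & γ) & (~γ | γ) = min(a, b) on (0.17, 0.83) = 0.17
  → value = 0.1700
|0.0000 − 0.1700| = 0.170

0.170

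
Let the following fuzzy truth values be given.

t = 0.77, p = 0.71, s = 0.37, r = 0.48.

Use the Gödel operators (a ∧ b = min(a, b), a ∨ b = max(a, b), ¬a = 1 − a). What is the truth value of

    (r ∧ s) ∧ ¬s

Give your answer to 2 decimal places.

r ∧ s = min(a, b) on (0.48, 0.37) = 0.37
¬s = 1 − 0.37 = 0.63
(r ∧ s) ∧ ¬s = min(a, b) on (0.37, 0.63) = 0.37

0.37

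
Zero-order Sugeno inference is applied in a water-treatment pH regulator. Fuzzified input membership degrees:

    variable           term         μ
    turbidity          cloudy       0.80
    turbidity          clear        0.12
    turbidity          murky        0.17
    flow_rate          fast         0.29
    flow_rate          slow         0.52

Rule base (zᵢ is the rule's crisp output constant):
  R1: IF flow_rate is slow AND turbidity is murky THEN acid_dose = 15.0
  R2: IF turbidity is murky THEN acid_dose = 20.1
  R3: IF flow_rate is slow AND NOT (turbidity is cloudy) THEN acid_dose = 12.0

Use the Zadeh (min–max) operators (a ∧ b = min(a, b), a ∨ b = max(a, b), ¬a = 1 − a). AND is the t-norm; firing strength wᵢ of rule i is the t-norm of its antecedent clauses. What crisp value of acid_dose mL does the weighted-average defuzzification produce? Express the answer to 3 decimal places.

R1 (z=15.0): slow=0.52, murky=0.17; AND[min(a, b)] → w = 0.17
R2 (z=20.1): murky=0.17 → w = 0.17
R3 (z=12.0): slow=0.52, ¬cloudy=1−0.80=0.20; AND[min(a, b)] → w = 0.20
Weighted average = (0.17·15.0 + 0.17·20.1 + 0.20·12.0) / (0.17 + 0.17 + 0.20)
  = 8.3670 / 0.5400 = 15.494

15.494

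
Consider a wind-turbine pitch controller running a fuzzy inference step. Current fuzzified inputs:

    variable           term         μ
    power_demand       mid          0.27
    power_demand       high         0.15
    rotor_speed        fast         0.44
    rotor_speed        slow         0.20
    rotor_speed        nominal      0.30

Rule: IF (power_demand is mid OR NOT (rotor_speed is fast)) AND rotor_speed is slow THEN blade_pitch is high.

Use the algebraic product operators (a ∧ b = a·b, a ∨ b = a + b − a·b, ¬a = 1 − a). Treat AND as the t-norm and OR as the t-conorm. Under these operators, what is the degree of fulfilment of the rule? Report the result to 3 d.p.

0.136

firing strength: (mid=0.27 OR ¬fast=1−0.44=0.56) = 0.6788; AND[a·b] with slow=0.20 → w = 0.1358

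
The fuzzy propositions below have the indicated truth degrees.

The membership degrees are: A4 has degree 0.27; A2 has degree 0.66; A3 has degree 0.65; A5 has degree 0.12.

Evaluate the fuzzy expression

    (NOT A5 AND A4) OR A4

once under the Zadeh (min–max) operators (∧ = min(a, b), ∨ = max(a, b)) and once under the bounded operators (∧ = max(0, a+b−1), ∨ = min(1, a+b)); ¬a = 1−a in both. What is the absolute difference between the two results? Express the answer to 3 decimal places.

0.150

Under Zadeh (min–max):
  NOT A5 = 1 − 0.12 = 0.88
  NOT A5 AND A4 = min(a, b) on (0.88, 0.27) = 0.27
  (NOT A5 AND A4) OR A4 = max(a, b) on (0.27, 0.27) = 0.27
  → value = 0.2700
Under bounded:
  NOT A5 = 1 − 0.12 = 0.88
  NOT A5 AND A4 = max(0, a+b−1) on (0.88, 0.27) = 0.15
  (NOT A5 AND A4) OR A4 = min(1, a+b) on (0.15, 0.27) = 0.42
  → value = 0.4200
|0.2700 − 0.4200| = 0.150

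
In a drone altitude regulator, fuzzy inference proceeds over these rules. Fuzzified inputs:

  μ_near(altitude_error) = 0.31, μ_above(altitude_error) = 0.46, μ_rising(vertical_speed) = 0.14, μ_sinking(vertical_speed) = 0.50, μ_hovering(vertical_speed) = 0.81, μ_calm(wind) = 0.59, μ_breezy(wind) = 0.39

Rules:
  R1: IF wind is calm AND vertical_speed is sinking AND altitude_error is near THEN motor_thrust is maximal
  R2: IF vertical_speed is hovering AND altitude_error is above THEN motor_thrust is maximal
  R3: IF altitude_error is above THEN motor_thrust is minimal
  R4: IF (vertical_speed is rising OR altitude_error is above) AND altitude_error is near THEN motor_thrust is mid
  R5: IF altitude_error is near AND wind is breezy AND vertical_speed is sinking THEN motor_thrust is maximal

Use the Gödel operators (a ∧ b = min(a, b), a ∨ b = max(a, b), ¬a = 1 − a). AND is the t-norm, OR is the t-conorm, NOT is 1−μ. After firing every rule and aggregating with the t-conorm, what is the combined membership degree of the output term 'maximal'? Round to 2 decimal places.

0.46

R1: calm=0.59, sinking=0.50, near=0.31; AND[min(a, b)] → w = 0.31
R2: hovering=0.81, above=0.46; AND[min(a, b)] → w = 0.46
R3: above=0.46 → w = 0.46
R4: (rising=0.14 OR above=0.46) = 0.46; AND[min(a, b)] with near=0.31 → w = 0.31
R5: near=0.31, breezy=0.39, sinking=0.50; AND[min(a, b)] → w = 0.31
Rules with consequent 'maximal': {R1, R2, R5} → strengths 0.31, 0.46, 0.31
Aggregate via t-conorm [max(a, b)]: 0.46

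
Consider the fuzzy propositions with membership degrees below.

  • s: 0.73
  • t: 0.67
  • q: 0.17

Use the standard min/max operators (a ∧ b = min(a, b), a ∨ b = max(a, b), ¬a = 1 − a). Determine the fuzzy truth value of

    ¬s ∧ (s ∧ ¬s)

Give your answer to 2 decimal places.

0.27

¬s = 1 − 0.73 = 0.27
¬s = 1 − 0.73 = 0.27
s ∧ ¬s = min(a, b) on (0.73, 0.27) = 0.27
¬s ∧ (s ∧ ¬s) = min(a, b) on (0.27, 0.27) = 0.27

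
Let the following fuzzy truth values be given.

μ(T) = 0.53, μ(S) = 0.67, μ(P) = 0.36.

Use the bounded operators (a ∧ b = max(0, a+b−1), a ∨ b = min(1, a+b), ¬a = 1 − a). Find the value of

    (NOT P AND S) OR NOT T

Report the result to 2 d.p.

0.78

NOT P = 1 − 0.36 = 0.64
NOT P AND S = max(0, a+b−1) on (0.64, 0.67) = 0.31
NOT T = 1 − 0.53 = 0.47
(NOT P AND S) OR NOT T = min(1, a+b) on (0.31, 0.47) = 0.78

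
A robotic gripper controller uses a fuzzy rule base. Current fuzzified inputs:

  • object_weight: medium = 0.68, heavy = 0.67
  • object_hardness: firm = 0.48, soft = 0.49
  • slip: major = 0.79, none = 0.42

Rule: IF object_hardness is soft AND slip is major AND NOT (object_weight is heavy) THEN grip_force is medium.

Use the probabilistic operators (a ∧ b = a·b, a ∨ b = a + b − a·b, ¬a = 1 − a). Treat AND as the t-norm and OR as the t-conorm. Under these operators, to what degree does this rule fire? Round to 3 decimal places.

firing strength: soft=0.49, major=0.79, ¬heavy=1−0.67=0.33; AND[a·b] → w = 0.1277

0.128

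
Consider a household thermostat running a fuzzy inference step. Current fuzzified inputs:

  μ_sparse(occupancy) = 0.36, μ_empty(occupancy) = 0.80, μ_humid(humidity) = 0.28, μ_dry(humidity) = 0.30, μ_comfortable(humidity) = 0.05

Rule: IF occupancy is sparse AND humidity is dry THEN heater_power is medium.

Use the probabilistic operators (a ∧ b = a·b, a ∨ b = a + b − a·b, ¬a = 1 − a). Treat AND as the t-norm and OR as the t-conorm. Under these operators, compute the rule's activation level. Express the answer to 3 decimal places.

firing strength: sparse=0.36, dry=0.30; AND[a·b] → w = 0.1080

0.108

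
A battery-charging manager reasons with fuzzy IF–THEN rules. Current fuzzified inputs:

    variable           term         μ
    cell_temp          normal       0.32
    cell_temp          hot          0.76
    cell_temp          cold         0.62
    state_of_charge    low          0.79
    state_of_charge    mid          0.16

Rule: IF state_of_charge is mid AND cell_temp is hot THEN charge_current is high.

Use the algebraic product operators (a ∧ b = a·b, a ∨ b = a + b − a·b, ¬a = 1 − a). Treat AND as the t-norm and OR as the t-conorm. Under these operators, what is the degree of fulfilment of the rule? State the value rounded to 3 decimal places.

firing strength: mid=0.16, hot=0.76; AND[a·b] → w = 0.1216

0.122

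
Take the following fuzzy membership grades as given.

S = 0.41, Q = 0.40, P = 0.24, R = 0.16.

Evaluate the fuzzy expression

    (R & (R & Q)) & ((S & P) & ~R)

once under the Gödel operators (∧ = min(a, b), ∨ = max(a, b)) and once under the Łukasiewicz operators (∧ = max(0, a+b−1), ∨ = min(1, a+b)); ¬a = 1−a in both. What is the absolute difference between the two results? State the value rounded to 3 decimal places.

0.160

Under Gödel:
  R & Q = min(a, b) on (0.16, 0.40) = 0.16
  R & (R & Q) = min(a, b) on (0.16, 0.16) = 0.16
  S & P = min(a, b) on (0.41, 0.24) = 0.24
  ~R = 1 − 0.16 = 0.84
  (S & P) & ~R = min(a, b) on (0.24, 0.84) = 0.24
  (R & (R & Q)) & ((S & P) & ~R) = min(a, b) on (0.16, 0.24) = 0.16
  → value = 0.1600
Under Łukasiewicz:
  R & Q = max(0, a+b−1) on (0.16, 0.40) = 0.00
  R & (R & Q) = max(0, a+b−1) on (0.16, 0.00) = 0.00
  S & P = max(0, a+b−1) on (0.41, 0.24) = 0.00
  ~R = 1 − 0.16 = 0.84
  (S & P) & ~R = max(0, a+b−1) on (0.00, 0.84) = 0.00
  (R & (R & Q)) & ((S & P) & ~R) = max(0, a+b−1) on (0.00, 0.00) = 0.00
  → value = 0.0000
|0.1600 − 0.0000| = 0.160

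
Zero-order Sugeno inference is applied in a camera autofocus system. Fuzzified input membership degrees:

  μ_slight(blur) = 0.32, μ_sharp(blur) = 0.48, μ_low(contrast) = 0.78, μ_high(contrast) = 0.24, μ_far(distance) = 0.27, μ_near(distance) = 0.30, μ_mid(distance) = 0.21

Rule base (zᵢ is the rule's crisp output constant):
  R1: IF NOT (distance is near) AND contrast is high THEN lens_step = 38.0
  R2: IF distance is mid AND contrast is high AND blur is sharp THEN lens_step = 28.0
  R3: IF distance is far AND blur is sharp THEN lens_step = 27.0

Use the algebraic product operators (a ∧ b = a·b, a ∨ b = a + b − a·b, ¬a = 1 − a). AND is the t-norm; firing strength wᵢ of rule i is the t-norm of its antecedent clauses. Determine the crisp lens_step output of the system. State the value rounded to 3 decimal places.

R1 (z=38.0): ¬near=1−0.30=0.70, high=0.24; AND[a·b] → w = 0.1680
R2 (z=28.0): mid=0.21, high=0.24, sharp=0.48; AND[a·b] → w = 0.0242
R3 (z=27.0): far=0.27, sharp=0.48; AND[a·b] → w = 0.1296
Weighted average = (0.1680·38.0 + 0.0242·28.0 + 0.1296·27.0) / (0.1680 + 0.0242 + 0.1296)
  = 10.5606 / 0.3218 = 32.818

32.818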